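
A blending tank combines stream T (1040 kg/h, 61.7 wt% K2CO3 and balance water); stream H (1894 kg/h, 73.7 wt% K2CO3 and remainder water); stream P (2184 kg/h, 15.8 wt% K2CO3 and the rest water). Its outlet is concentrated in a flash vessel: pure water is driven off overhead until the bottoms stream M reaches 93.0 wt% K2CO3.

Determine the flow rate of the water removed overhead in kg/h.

K2CO3 entering = 1040×0.617 + 1894×0.737 + 2184×0.158 = 2382.6 kg/h.
All K2CO3 reports to M, so M = 2382.6/0.930 = 2562 kg/h.
Total feed = 5118 kg/h; overhead = 5118 − 2562 = 2556 kg/h.

2556 kg/h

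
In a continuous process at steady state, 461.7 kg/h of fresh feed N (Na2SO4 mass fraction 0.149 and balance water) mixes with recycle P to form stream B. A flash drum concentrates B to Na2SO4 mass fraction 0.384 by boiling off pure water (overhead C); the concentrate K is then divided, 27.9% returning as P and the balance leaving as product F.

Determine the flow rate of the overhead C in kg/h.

282.6 kg/h

Overall Na2SO4 balance (none leaves overhead): Na2SO4 in fresh feed = Na2SO4 in product, i.e. 461.7×0.149 = (1−0.279)·K·0.384.
K = 68.793/(0.384×0.721) = 248.47 kg/h.
Recycle P = 0.279×248.47 = 69.324 kg/h.
Combined feed B = 461.7 + 69.324 = 531.02 kg/h.
Overhead C = B − K = 531.02 − 248.47 = 282.55 kg/h.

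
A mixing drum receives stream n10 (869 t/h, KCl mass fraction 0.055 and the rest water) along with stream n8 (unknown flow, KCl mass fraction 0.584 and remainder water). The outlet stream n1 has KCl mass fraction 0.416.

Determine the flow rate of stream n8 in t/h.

1867 t/h

Let n8 be the unknown flow. Total out = 869 + n8.
KCl balance: 47.795 + 0.584·n8 = 0.416·(869 + n8)
(0.584 − 0.416)·n8 = 0.416×869 − 47.795 = 313.71
n8 = 313.71 / 0.168 = 1867.3 t/h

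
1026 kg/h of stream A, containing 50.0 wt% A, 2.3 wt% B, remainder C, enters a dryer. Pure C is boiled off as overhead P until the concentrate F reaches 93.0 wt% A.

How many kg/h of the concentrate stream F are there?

551.6 kg/h

A is conserved: 1026×0.500 = 513 kg/h all reports to the concentrate.
Concentrate = 513/(target fraction) = 551.61 kg/h.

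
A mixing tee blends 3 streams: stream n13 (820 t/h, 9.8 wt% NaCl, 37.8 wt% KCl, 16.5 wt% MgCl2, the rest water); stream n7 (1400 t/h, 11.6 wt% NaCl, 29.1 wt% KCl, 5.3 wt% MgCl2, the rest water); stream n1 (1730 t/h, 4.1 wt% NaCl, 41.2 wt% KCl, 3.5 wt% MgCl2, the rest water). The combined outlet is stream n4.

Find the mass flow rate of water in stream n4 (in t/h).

1936 t/h

water out = water in = 820×0.359 + 1400×0.540 + 1730×0.512 = 1936.1 t/h.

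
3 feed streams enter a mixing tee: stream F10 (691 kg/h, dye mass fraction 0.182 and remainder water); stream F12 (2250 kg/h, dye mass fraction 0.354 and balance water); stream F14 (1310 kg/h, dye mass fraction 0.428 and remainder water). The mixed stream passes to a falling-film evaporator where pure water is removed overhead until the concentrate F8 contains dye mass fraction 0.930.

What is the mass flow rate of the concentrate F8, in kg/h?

1595 kg/h

dye entering = 691×0.182 + 2250×0.354 + 1310×0.428 = 1482.9 kg/h.
All dye reports to F8, so F8 = 1482.9/0.930 = 1594.6 kg/h.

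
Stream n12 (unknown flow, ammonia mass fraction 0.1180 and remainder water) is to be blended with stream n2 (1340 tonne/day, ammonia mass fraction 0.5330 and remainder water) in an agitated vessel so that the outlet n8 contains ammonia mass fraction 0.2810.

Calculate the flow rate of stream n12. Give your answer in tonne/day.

Let n12 be the unknown flow. Total out = 1340 + n12.
ammonia balance: 714.22 + 0.118·n12 = 0.281·(1340 + n12)
(0.118 − 0.281)·n12 = 0.281×1340 − 714.22 = -337.68
n12 = -337.68 / -0.163 = 2071.7 tonne/day

2072 tonne/day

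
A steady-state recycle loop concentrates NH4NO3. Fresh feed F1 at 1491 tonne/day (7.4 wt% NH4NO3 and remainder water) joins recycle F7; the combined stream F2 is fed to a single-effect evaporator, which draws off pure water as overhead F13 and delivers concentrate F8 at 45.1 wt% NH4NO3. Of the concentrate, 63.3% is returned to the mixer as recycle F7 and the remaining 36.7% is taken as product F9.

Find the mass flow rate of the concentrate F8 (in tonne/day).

Overall NH4NO3 balance (none leaves overhead): NH4NO3 in fresh feed = NH4NO3 in product, i.e. 1491×0.074 = (1−0.633)·F8·0.451.
F8 = 110.33/(0.451×0.367) = 666.6 tonne/day.

666.6 tonne/day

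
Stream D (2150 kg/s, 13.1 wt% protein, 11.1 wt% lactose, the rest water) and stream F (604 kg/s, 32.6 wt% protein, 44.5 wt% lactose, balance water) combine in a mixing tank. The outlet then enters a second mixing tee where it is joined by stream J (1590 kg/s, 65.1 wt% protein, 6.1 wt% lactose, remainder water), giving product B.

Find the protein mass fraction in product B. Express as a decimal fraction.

Overall, product flow = 4344 kg/s.
protein in = 2150×0.131 + 604×0.326 + 1590×0.651 = 1513.6 kg/s.
protein fraction in B = 0.3484.

0.3484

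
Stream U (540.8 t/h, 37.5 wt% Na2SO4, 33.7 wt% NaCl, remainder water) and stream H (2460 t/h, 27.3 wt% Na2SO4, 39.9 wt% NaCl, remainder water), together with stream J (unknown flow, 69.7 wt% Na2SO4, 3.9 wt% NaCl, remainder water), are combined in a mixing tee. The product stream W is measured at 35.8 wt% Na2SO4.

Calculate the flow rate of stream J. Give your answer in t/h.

589.7 t/h

Let J be the unknown flow. Total out = 3000.8 + J.
Na2SO4 balance: 874.38 + 0.697·J = 0.358·(3000.8 + J)
(0.697 − 0.358)·J = 0.358×3000.8 − 874.38 = 199.91
J = 199.91 / 0.339 = 589.69 t/h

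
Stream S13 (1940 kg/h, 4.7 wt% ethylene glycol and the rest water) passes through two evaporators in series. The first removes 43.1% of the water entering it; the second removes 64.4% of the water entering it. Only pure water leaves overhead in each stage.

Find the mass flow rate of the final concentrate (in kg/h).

465.7 kg/h

water in feed = 1940×0.953 = 1848.8 kg/h.
After stage 1: water left = (1−0.431)×1848.8 = 1052; stream total = 1143.2 kg/h.
After stage 2: water left = (1−0.644)×1052 = 374.5; final concentrate = 465.68 kg/h.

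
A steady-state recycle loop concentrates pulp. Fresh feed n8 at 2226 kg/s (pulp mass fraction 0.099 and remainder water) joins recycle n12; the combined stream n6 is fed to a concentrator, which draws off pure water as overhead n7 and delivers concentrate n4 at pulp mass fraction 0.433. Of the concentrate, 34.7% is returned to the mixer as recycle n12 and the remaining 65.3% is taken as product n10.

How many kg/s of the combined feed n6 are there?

2496 kg/s

Overall pulp balance (none leaves overhead): pulp in fresh feed = pulp in product, i.e. 2226×0.099 = (1−0.347)·n4·0.433.
n4 = 220.37/(0.433×0.653) = 779.4 kg/s.
Recycle n12 = 0.347×779.4 = 270.45 kg/s.
Combined feed n6 = 2226 + 270.45 = 2496.5 kg/s.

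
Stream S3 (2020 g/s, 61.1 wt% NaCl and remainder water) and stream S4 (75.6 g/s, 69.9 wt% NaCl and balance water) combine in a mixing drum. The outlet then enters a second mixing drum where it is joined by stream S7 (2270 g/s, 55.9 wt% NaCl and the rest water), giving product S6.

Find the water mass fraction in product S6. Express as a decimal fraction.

0.415

Overall, product flow = 4365.6 g/s.
water in = 2020×0.389 + 75.6×0.301 + 2270×0.441 = 1809.6 g/s.
water fraction in S6 = 0.415.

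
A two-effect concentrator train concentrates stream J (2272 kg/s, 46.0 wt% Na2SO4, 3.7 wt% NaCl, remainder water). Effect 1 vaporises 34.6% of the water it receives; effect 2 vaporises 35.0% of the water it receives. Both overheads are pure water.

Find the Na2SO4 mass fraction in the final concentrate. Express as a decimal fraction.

water in feed = 2272×0.503 = 1142.8 kg/s.
After stage 1: water left = (1−0.346)×1142.8 = 747.4; stream total = 1876.6 kg/s.
After stage 2: water left = (1−0.350)×747.4 = 485.81; final concentrate = 1615 kg/s.
Na2SO4 fraction = 1045.1/1615 = 0.6471.

0.6471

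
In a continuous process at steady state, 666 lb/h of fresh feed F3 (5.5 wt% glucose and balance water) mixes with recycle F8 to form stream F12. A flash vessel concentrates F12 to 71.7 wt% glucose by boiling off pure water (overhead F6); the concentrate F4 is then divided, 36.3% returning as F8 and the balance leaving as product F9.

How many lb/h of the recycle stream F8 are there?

29.11 lb/h

Overall glucose balance (none leaves overhead): glucose in fresh feed = glucose in product, i.e. 666×0.055 = (1−0.363)·F4·0.717.
F4 = 36.63/(0.717×0.637) = 80.201 lb/h.
Recycle F8 = 0.363×80.201 = 29.113 lb/h.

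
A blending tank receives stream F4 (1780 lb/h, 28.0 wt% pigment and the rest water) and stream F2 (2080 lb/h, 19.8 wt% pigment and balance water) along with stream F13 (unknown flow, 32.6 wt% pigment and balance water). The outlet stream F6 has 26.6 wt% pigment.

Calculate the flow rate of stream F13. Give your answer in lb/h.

1942 lb/h

Let F13 be the unknown flow. Total out = 3860 + F13.
pigment balance: 910.24 + 0.326·F13 = 0.266·(3860 + F13)
(0.326 − 0.266)·F13 = 0.266×3860 − 910.24 = 116.52
F13 = 116.52 / 0.060 = 1942 lb/h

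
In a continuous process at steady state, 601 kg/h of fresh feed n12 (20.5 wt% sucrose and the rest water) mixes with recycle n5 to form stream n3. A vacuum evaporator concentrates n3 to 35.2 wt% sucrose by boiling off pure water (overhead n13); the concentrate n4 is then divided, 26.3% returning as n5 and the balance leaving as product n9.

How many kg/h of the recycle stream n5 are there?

Overall sucrose balance (none leaves overhead): sucrose in fresh feed = sucrose in product, i.e. 601×0.205 = (1−0.263)·n4·0.352.
n4 = 123.2/(0.352×0.737) = 474.92 kg/h.
Recycle n5 = 0.263×474.92 = 124.9 kg/h.

124.9 kg/h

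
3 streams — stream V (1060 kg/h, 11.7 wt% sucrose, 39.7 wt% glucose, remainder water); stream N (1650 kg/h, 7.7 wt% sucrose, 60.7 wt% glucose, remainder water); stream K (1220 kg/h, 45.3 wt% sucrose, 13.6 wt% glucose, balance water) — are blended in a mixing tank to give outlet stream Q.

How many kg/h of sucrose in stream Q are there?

sucrose out = sucrose in = 1060×0.117 + 1650×0.077 + 1220×0.453 = 803.73 kg/h.

803.7 kg/h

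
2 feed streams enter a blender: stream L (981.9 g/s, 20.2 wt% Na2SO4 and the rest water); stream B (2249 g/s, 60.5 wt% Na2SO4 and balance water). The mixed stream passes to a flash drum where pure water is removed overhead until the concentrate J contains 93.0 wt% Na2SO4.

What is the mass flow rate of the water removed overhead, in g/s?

1555 g/s

Na2SO4 entering = 981.9×0.202 + 2249×0.605 = 1559 g/s.
All Na2SO4 reports to J, so J = 1559/0.930 = 1676.3 g/s.
Total feed = 3230.9 g/s; overhead = 3230.9 − 1676.3 = 1554.6 g/s.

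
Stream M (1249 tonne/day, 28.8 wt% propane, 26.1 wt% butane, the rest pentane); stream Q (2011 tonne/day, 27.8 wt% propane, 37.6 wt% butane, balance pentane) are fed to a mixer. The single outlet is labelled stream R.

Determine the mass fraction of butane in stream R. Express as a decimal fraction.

Total flow out = 1249 + 2011 = 3260 tonne/day.
butane in = 1249×0.261 + 2011×0.376 = 1082.1 tonne/day.
butane mass fraction in R = 1082.1/3260 = 0.332.

0.332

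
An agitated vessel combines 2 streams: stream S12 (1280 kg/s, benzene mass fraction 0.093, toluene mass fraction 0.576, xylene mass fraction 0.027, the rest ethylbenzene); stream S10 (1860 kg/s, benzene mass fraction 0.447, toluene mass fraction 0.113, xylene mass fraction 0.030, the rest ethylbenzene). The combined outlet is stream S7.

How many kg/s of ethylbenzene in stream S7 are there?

ethylbenzene out = ethylbenzene in = 1280×0.304 + 1860×0.410 = 1151.7 kg/s.

1152 kg/s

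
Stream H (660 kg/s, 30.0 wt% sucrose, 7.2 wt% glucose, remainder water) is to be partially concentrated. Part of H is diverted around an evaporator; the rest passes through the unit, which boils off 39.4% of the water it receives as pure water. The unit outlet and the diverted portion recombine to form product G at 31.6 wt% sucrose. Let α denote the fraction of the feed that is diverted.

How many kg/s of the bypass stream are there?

All 660×0.300 = 198 kg/s of sucrose reaches G, so G = 198/0.316 = 626.58 kg/s and vapour = 33.418 kg/s.
The evaporator receives (1−α)·660 of feed at 0.628 water and removes 0.394 of that water:
0.394×0.628×(1−α)×660 = 33.418
(1−α) = 33.418/163.31 = 0.2046;  α = 0.7954.
Bypass flow = 0.7954×660 = 524.94 kg/s.

524.9 kg/s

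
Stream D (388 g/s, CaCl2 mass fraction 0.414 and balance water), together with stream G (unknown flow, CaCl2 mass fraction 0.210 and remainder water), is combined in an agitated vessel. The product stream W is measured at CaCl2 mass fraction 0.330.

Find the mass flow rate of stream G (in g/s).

271.6 g/s

Let G be the unknown flow. Total out = 388 + G.
CaCl2 balance: 160.63 + 0.210·G = 0.330·(388 + G)
(0.210 − 0.330)·G = 0.330×388 − 160.63 = -32.592
G = -32.592 / -0.120 = 271.6 g/s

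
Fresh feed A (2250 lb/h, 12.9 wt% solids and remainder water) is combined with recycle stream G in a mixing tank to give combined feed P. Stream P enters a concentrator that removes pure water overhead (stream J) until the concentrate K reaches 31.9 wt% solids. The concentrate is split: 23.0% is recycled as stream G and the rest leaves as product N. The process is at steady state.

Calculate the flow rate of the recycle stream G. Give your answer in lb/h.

271.8 lb/h

Overall solids balance (none leaves overhead): solids in fresh feed = solids in product, i.e. 2250×0.129 = (1−0.230)·K·0.319.
K = 290.25/(0.319×0.770) = 1181.7 lb/h.
Recycle G = 0.230×1181.7 = 271.78 lb/h.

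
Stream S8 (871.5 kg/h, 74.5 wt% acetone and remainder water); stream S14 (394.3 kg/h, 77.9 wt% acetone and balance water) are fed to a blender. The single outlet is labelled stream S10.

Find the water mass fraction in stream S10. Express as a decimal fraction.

0.244

Total flow out = 871.5 + 394.3 = 1265.8 kg/h.
water in = 871.5×0.255 + 394.3×0.221 = 309.37 kg/h.
water mass fraction in S10 = 309.37/1265.8 = 0.244.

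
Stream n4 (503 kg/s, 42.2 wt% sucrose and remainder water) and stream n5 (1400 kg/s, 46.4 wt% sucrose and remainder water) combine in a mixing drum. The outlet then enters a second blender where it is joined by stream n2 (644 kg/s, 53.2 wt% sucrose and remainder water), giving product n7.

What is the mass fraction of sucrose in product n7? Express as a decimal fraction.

Overall, product flow = 2547 kg/s.
sucrose in = 503×0.422 + 1400×0.464 + 644×0.532 = 1204.5 kg/s.
sucrose fraction in n7 = 0.4729.

0.4729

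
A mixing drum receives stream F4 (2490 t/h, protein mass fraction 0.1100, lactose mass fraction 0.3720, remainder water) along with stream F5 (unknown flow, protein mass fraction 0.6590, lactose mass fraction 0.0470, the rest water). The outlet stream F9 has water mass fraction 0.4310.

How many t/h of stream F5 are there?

Let F5 be the unknown flow. Total out = 2490 + F5.
water balance: 1289.8 + 0.294·F5 = 0.431·(2490 + F5)
(0.294 − 0.431)·F5 = 0.431×2490 − 1289.8 = -216.63
F5 = -216.63 / -0.137 = 1581.2 t/h

1581 t/h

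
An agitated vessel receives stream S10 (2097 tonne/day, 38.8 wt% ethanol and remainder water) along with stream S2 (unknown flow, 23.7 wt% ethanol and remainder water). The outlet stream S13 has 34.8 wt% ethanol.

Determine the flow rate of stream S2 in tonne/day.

755.7 tonne/day

Let S2 be the unknown flow. Total out = 2097 + S2.
ethanol balance: 813.64 + 0.237·S2 = 0.348·(2097 + S2)
(0.237 − 0.348)·S2 = 0.348×2097 − 813.64 = -83.88
S2 = -83.88 / -0.111 = 755.68 tonne/day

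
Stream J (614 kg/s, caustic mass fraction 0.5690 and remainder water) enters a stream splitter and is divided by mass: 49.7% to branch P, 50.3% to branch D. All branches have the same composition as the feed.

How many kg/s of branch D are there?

308.8 kg/s

Branch D flow = 0.503×614 = 308.84 kg/s.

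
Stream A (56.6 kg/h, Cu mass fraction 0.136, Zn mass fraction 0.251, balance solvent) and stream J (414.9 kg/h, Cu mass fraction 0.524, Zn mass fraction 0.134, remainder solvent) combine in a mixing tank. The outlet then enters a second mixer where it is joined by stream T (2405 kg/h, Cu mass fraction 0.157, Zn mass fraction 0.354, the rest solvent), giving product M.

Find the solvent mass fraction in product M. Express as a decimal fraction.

0.470

Overall, product flow = 2876.5 kg/h.
solvent in = 56.6×0.613 + 414.9×0.342 + 2405×0.489 = 1352.6 kg/h.
solvent fraction in M = 0.470.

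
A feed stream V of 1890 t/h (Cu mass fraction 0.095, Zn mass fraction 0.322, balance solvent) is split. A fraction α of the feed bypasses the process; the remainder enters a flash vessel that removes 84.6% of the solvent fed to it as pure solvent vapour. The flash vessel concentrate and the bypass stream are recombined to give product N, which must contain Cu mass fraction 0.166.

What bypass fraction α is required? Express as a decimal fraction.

All 1890×0.095 = 179.55 t/h of Cu reaches N, so N = 179.55/0.166 = 1081.6 t/h and vapour = 808.37 t/h.
The evaporator receives (1−α)·1890 of feed at 0.583 solvent and removes 0.846 of that solvent:
0.846×0.583×(1−α)×1890 = 808.37
(1−α) = 808.37/932.18 = 0.8672;  α = 0.1328.

0.133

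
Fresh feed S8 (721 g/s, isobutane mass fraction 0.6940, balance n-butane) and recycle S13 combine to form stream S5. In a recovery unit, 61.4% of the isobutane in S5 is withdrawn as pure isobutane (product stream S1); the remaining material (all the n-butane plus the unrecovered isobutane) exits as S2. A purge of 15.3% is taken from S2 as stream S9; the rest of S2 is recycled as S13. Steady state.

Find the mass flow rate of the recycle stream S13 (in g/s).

1464 g/s

n-butane enters only via S8 and leaves only via the purge: 721×0.306 = 0.153×(n-butane in S2), and the recovery unit passes all n-butane, so n-butane in S5 = n-butane in S2 = 1442 g/s.
isobutane in S5: m_A = 721×0.694 + (1−0.153)·(1−0.614)·m_A, so m_A = 500.37/0.6731 = 743.43 g/s.
S2 = (1−0.614)×743.43 + 1442 = 1729 g/s.
Recycle S13 = (1−0.153)×1729 = 1464.4 g/s.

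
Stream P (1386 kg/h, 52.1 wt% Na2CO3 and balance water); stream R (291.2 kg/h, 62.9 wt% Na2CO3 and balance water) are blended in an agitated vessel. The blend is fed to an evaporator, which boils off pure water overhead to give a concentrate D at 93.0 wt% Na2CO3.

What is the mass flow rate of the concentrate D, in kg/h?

Na2CO3 entering = 1386×0.521 + 291.2×0.629 = 905.27 kg/h.
All Na2CO3 reports to D, so D = 905.27/0.930 = 973.41 kg/h.

973.4 kg/h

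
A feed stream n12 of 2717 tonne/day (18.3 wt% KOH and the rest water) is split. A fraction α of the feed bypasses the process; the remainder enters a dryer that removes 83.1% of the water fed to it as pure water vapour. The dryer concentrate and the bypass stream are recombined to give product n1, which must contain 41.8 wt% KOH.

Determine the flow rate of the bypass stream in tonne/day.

All 2717×0.183 = 497.21 tonne/day of KOH reaches n1, so n1 = 497.21/0.418 = 1189.5 tonne/day and vapour = 1527.5 tonne/day.
The evaporator receives (1−α)·2717 of feed at 0.817 water and removes 0.831 of that water:
0.831×0.817×(1−α)×2717 = 1527.5
(1−α) = 1527.5/1844.6 = 0.8281;  α = 0.1719.
Bypass flow = 0.1719×2717 = 467.13 tonne/day.

467.1 tonne/day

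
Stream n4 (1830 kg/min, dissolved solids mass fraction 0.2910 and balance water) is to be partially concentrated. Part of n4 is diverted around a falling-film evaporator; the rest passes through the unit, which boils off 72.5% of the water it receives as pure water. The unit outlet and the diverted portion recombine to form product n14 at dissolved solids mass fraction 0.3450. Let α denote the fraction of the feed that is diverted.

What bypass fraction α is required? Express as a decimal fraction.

0.695

All 1830×0.291 = 532.53 kg/min of dissolved solids reaches n14, so n14 = 532.53/0.345 = 1543.6 kg/min and vapour = 286.43 kg/min.
The evaporator receives (1−α)·1830 of feed at 0.709 water and removes 0.725 of that water:
0.725×0.709×(1−α)×1830 = 286.43
(1−α) = 286.43/940.67 = 0.3045;  α = 0.6955.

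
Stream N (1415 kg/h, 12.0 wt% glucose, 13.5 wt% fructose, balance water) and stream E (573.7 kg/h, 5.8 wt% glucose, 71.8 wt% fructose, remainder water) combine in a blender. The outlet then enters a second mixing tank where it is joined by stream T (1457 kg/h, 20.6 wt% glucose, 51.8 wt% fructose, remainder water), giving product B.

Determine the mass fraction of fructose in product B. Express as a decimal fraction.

0.3940

Overall, product flow = 3445.7 kg/h.
fructose in = 1415×0.135 + 573.7×0.718 + 1457×0.518 = 1357.7 kg/h.
fructose fraction in B = 0.3940.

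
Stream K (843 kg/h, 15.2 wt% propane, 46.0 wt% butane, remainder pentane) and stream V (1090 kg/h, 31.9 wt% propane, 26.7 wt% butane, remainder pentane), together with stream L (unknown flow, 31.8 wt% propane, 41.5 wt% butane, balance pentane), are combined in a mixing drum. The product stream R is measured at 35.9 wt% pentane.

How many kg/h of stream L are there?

917.4 kg/h

Let L be the unknown flow. Total out = 1933 + L.
pentane balance: 778.34 + 0.267·L = 0.359·(1933 + L)
(0.267 − 0.359)·L = 0.359×1933 − 778.34 = -84.397
L = -84.397 / -0.092 = 917.36 kg/h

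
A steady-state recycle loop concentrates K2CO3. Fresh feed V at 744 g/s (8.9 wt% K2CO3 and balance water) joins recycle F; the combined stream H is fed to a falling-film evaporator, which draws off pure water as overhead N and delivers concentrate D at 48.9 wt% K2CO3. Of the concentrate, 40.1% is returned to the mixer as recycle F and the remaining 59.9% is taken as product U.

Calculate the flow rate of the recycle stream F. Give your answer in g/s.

90.65 g/s

Overall K2CO3 balance (none leaves overhead): K2CO3 in fresh feed = K2CO3 in product, i.e. 744×0.089 = (1−0.401)·D·0.489.
D = 66.216/(0.489×0.599) = 226.06 g/s.
Recycle F = 0.401×226.06 = 90.651 g/s.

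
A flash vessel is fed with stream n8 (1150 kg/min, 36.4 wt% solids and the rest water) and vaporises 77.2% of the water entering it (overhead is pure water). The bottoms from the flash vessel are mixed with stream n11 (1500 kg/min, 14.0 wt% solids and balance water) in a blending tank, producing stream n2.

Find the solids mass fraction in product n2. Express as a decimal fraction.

Vapour removed = 0.772×0.636×1150 = 564.64 kg/min; concentrate = 585.36 kg/min.
solids reaching the mixer = 418.6 (from concentrate) + 1500×0.140 = 628.6 kg/min.
Product flow = 585.36 + 1500 = 2085.4 kg/min; solids fraction = 0.301.

0.301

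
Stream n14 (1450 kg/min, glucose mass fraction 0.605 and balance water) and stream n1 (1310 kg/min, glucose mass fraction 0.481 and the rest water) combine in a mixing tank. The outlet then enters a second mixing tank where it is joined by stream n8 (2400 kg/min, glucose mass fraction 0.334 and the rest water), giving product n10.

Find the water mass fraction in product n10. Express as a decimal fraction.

Overall, product flow = 5160 kg/min.
water in = 1450×0.395 + 1310×0.519 + 2400×0.666 = 2851 kg/min.
water fraction in n10 = 0.553.

0.553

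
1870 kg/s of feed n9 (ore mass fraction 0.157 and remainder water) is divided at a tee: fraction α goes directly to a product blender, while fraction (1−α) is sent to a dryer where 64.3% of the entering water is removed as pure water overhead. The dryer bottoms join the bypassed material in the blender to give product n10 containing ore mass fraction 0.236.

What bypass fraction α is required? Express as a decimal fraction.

All 1870×0.157 = 293.59 kg/s of ore reaches n10, so n10 = 293.59/0.236 = 1244 kg/s and vapour = 625.97 kg/s.
The evaporator receives (1−α)·1870 of feed at 0.843 water and removes 0.643 of that water:
0.643×0.843×(1−α)×1870 = 625.97
(1−α) = 625.97/1013.6 = 0.6176;  α = 0.3824.

0.382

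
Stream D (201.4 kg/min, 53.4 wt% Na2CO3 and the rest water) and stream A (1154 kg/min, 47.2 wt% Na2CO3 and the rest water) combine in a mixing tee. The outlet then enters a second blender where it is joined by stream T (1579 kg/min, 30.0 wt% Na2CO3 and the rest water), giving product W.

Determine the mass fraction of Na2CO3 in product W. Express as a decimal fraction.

Overall, product flow = 2934.4 kg/min.
Na2CO3 in = 201.4×0.534 + 1154×0.472 + 1579×0.300 = 1125.9 kg/min.
Na2CO3 fraction in W = 0.3837.

0.3837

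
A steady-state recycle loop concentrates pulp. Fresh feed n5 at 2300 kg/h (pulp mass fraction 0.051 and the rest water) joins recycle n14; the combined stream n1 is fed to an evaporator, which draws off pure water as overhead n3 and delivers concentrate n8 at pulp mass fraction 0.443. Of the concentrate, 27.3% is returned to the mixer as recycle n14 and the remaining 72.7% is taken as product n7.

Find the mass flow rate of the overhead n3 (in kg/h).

Overall pulp balance (none leaves overhead): pulp in fresh feed = pulp in product, i.e. 2300×0.051 = (1−0.273)·n8·0.443.
n8 = 117.3/(0.443×0.727) = 364.22 kg/h.
Recycle n14 = 0.273×364.22 = 99.431 kg/h.
Combined feed n1 = 2300 + 99.431 = 2399.4 kg/h.
Overhead n3 = n1 − n8 = 2399.4 − 364.22 = 2035.2 kg/h.

2035 kg/h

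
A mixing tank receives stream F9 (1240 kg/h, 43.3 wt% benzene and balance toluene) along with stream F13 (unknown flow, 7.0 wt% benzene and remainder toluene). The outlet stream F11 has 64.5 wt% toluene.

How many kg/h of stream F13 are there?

339.4 kg/h

Let F13 be the unknown flow. Total out = 1240 + F13.
toluene balance: 703.08 + 0.930·F13 = 0.645·(1240 + F13)
(0.930 − 0.645)·F13 = 0.645×1240 − 703.08 = 96.72
F13 = 96.72 / 0.285 = 339.37 kg/h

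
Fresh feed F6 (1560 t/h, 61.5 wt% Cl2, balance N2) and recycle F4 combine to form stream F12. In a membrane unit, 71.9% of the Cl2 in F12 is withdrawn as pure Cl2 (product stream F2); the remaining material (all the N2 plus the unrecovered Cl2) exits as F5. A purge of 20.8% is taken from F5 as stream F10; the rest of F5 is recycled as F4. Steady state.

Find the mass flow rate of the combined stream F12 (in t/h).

N2 enters only via F6 and leaves only via the purge: 1560×0.385 = 0.208×(N2 in F5), and the membrane unit passes all N2, so N2 in F12 = N2 in F5 = 2887.5 t/h.
Cl2 in F12: m_A = 1560×0.615 + (1−0.208)·(1−0.719)·m_A, so m_A = 959.4/0.7774 = 1234 t/h.
F12 = 1234 + 2887.5 = 4121.5 t/h.

4122 t/h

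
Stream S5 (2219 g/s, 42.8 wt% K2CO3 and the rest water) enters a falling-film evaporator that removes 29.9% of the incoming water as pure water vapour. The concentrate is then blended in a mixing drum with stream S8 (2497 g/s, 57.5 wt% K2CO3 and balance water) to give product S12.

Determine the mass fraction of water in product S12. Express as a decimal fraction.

0.450

Vapour removed = 0.299×0.572×2219 = 379.51 g/s; concentrate = 1839.5 g/s.
water reaching the mixer = 889.76 (from concentrate) + 2497×0.425 = 1951 g/s.
Product flow = 1839.5 + 2497 = 4336.5 g/s; water fraction = 0.450.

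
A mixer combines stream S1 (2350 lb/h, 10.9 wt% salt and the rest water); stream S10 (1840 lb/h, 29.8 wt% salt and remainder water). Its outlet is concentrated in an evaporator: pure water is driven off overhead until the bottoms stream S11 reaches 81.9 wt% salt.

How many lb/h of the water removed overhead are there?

salt entering = 2350×0.109 + 1840×0.298 = 804.47 lb/h.
All salt reports to S11, so S11 = 804.47/0.819 = 982.26 lb/h.
Total feed = 4190 lb/h; overhead = 4190 − 982.26 = 3207.7 lb/h.

3208 lb/h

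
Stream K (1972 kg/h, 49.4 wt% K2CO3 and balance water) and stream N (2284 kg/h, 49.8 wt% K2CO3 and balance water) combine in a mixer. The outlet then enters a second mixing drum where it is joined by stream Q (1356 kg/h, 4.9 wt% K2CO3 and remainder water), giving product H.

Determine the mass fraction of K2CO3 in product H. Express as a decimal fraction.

Overall, product flow = 5612 kg/h.
K2CO3 in = 1972×0.494 + 2284×0.498 + 1356×0.049 = 2178 kg/h.
K2CO3 fraction in H = 0.3881.

0.3881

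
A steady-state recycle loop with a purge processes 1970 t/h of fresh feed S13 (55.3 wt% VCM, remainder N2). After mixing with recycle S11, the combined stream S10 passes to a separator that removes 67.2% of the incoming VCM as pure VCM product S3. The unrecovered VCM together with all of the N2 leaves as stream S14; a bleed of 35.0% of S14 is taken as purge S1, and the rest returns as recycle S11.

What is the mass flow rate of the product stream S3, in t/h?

VCM in S10: m_A = 1970×0.553 + (1−0.350)·(1−0.672)·m_A, so m_A = 1089.4/0.7868 = 1384.6 t/h.
Product S3 = 0.672×1384.6 = 930.46 t/h.

930.5 t/h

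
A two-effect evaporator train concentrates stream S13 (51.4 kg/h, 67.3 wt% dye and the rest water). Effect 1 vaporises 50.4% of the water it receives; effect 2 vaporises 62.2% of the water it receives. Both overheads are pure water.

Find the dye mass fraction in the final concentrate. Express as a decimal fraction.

0.917

water in feed = 51.4×0.327 = 16.808 kg/h.
After stage 1: water left = (1−0.504)×16.808 = 8.3367; stream total = 42.929 kg/h.
After stage 2: water left = (1−0.622)×8.3367 = 3.1513; final concentrate = 37.743 kg/h.
dye fraction = 34.592/37.743 = 0.917.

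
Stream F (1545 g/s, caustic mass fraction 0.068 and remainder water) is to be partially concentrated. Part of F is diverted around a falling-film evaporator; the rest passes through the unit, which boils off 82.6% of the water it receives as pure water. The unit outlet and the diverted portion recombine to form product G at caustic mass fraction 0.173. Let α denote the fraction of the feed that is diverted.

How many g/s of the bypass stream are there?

All 1545×0.068 = 105.06 g/s of caustic reaches G, so G = 105.06/0.173 = 607.28 g/s and vapour = 937.72 g/s.
The evaporator receives (1−α)·1545 of feed at 0.932 water and removes 0.826 of that water:
0.826×0.932×(1−α)×1545 = 937.72
(1−α) = 937.72/1189.4 = 0.7884;  α = 0.2116.
Bypass flow = 0.2116×1545 = 326.92 g/s.

326.9 g/s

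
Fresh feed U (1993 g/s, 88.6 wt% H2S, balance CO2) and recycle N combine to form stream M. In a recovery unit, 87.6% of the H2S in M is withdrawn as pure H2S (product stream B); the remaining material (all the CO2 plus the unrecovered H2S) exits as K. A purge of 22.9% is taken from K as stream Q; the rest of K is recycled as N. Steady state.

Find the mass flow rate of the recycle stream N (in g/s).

CO2 enters only via U and leaves only via the purge: 1993×0.114 = 0.229×(CO2 in K), and the recovery unit passes all CO2, so CO2 in M = CO2 in K = 992.15 g/s.
H2S in M: m_A = 1993×0.886 + (1−0.229)·(1−0.876)·m_A, so m_A = 1765.8/0.9044 = 1952.5 g/s.
K = (1−0.876)×1952.5 + 992.15 = 1234.3 g/s.
Recycle N = (1−0.229)×1234.3 = 951.61 g/s.

951.6 g/s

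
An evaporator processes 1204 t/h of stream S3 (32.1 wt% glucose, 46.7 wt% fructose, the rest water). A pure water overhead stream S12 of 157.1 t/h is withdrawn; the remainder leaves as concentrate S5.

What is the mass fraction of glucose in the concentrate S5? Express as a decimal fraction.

0.369

glucose is not removed: 1204×0.321 = 386.48 t/h of glucose enters S5.
Concentrate = 1204 − 157.1 = 1046.9 t/h.
Mass fraction = 386.48/1046.9 = 0.369.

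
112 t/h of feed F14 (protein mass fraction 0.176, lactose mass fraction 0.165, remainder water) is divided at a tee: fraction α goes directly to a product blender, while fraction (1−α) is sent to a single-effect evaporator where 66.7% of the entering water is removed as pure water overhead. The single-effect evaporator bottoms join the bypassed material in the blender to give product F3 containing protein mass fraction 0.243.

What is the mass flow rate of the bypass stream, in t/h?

41.75 t/h

All 112×0.176 = 19.712 t/h of protein reaches F3, so F3 = 19.712/0.243 = 81.119 t/h and vapour = 30.881 t/h.
The evaporator receives (1−α)·112 of feed at 0.659 water and removes 0.667 of that water:
0.667×0.659×(1−α)×112 = 30.881
(1−α) = 30.881/49.23 = 0.6273;  α = 0.3727.
Bypass flow = 0.3727×112 = 41.745 t/h.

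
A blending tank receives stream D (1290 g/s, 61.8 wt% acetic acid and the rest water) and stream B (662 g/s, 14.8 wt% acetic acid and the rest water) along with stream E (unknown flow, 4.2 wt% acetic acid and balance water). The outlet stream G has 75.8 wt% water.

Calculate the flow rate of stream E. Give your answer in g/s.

Let E be the unknown flow. Total out = 1952 + E.
water balance: 1056.8 + 0.958·E = 0.758·(1952 + E)
(0.958 − 0.758)·E = 0.758×1952 − 1056.8 = 422.81
E = 422.81 / 0.200 = 2114.1 g/s

2114 g/s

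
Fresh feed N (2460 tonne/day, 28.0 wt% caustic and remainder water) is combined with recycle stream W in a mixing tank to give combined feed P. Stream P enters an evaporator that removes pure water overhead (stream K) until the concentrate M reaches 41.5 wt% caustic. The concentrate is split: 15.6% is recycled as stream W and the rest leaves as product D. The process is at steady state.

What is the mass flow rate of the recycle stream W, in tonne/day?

306.8 tonne/day

Overall caustic balance (none leaves overhead): caustic in fresh feed = caustic in product, i.e. 2460×0.280 = (1−0.156)·M·0.415.
M = 688.8/(0.415×0.844) = 1966.5 tonne/day.
Recycle W = 0.156×1966.5 = 306.78 tonne/day.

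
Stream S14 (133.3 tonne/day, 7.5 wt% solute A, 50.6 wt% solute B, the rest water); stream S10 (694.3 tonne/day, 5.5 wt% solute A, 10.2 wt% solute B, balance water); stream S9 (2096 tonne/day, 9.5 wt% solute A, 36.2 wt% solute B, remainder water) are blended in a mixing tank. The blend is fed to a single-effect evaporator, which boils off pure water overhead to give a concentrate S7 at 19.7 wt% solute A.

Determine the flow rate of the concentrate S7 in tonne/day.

solute A entering = 133.3×0.075 + 694.3×0.055 + 2096×0.095 = 247.3 tonne/day.
All solute A reports to S7, so S7 = 247.3/0.197 = 1255.4 tonne/day.

1255 tonne/day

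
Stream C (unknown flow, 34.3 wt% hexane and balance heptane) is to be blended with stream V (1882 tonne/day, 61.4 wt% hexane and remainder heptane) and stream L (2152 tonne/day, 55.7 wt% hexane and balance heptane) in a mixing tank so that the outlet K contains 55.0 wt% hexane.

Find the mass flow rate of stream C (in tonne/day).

654.6 tonne/day

Let C be the unknown flow. Total out = 4034 + C.
hexane balance: 2354.2 + 0.343·C = 0.550·(4034 + C)
(0.343 − 0.550)·C = 0.550×4034 − 2354.2 = -135.51
C = -135.51 / -0.207 = 654.65 tonne/day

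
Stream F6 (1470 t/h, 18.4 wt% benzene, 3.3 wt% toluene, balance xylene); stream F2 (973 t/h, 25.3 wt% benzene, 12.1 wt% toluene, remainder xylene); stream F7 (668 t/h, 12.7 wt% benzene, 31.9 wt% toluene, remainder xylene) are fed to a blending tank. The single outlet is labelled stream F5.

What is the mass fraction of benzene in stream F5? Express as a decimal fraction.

Total flow out = 1470 + 973 + 668 = 3111 t/h.
benzene in = 1470×0.184 + 973×0.253 + 668×0.127 = 601.49 t/h.
benzene mass fraction in F5 = 601.49/3111 = 0.193.

0.193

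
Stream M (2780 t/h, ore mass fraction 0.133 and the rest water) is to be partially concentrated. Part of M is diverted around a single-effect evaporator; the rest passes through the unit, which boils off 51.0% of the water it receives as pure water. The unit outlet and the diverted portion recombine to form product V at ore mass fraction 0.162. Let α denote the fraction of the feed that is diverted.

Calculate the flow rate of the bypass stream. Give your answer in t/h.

All 2780×0.133 = 369.74 t/h of ore reaches V, so V = 369.74/0.162 = 2282.3 t/h and vapour = 497.65 t/h.
The evaporator receives (1−α)·2780 of feed at 0.867 water and removes 0.510 of that water:
0.510×0.867×(1−α)×2780 = 497.65
(1−α) = 497.65/1229.2 = 0.4048;  α = 0.5952.
Bypass flow = 0.5952×2780 = 1654.5 t/h.

1655 t/h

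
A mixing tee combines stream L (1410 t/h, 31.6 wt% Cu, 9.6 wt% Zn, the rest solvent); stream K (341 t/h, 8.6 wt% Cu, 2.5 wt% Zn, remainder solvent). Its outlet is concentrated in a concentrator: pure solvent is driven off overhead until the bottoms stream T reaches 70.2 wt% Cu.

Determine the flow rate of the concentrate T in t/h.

Cu entering = 1410×0.316 + 341×0.086 = 474.89 t/h.
All Cu reports to T, so T = 474.89/0.702 = 676.48 t/h.

676.5 t/h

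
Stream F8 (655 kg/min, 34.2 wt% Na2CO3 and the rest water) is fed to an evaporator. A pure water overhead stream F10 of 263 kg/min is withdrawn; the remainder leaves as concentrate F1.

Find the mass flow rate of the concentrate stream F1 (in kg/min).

Concentrate = 655 − 263 = 392 kg/min.

392 kg/min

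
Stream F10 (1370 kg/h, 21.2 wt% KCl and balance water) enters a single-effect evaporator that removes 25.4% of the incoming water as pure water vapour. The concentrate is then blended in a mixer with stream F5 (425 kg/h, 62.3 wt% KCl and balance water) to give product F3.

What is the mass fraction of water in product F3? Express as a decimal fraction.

Vapour removed = 0.254×0.788×1370 = 274.21 kg/h; concentrate = 1095.8 kg/h.
water reaching the mixer = 805.35 (from concentrate) + 425×0.377 = 965.58 kg/h.
Product flow = 1095.8 + 425 = 1520.8 kg/h; water fraction = 0.635.

0.635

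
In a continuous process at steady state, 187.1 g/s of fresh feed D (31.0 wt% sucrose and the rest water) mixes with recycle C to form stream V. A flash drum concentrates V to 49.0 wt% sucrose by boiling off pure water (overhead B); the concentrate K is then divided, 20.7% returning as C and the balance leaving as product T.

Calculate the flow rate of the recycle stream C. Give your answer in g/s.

30.9 g/s

Overall sucrose balance (none leaves overhead): sucrose in fresh feed = sucrose in product, i.e. 187.1×0.310 = (1−0.207)·K·0.490.
K = 58.001/(0.490×0.793) = 149.27 g/s.
Recycle C = 0.207×149.27 = 30.898 g/s.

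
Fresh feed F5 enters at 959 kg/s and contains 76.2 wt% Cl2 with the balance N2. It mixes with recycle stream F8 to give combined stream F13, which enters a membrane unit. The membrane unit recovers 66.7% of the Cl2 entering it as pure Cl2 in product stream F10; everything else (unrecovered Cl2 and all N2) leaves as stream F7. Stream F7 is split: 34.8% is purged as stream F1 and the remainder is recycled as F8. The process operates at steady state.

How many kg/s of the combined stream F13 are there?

1589 kg/s

N2 enters only via F5 and leaves only via the purge: 959×0.238 = 0.348×(N2 in F7), and the membrane unit passes all N2, so N2 in F13 = N2 in F7 = 655.87 kg/s.
Cl2 in F13: m_A = 959×0.762 + (1−0.348)·(1−0.667)·m_A, so m_A = 730.76/0.7829 = 933.42 kg/s.
F13 = 933.42 + 655.87 = 1589.3 kg/s.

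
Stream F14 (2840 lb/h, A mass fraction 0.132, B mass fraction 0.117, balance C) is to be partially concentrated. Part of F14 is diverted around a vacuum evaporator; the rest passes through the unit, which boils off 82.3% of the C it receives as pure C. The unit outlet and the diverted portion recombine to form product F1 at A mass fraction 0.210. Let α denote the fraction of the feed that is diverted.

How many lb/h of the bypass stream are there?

All 2840×0.132 = 374.88 lb/h of A reaches F1, so F1 = 374.88/0.210 = 1785.1 lb/h and vapour = 1054.9 lb/h.
The evaporator receives (1−α)·2840 of feed at 0.751 C and removes 0.823 of that C:
0.823×0.751×(1−α)×2840 = 1054.9
(1−α) = 1054.9/1755.3 = 0.6009;  α = 0.3991.
Bypass flow = 0.3991×2840 = 1133.3 lb/h.

1133 lb/h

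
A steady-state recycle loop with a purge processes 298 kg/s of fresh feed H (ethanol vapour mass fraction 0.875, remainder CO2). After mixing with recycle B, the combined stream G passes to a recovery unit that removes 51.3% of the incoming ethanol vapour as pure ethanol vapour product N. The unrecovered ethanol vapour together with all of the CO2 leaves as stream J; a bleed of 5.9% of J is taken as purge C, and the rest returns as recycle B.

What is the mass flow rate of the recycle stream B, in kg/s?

CO2 enters only via H and leaves only via the purge: 298×0.125 = 0.059×(CO2 in J), and the recovery unit passes all CO2, so CO2 in G = CO2 in J = 631.36 kg/s.
ethanol vapour in G: m_A = 298×0.875 + (1−0.059)·(1−0.513)·m_A, so m_A = 260.75/0.5417 = 481.33 kg/s.
J = (1−0.513)×481.33 + 631.36 = 865.76 kg/s.
Recycle B = (1−0.059)×865.76 = 814.68 kg/s.

814.7 kg/s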